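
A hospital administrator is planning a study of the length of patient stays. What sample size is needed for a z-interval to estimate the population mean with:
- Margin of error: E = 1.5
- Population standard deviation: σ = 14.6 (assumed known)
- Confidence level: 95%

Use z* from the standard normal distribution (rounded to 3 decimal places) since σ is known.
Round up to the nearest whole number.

Using z* since population σ is known (z-interval formula).

For 95% confidence, z* = 1.96 (from standard normal table)

Sample size formula for z-interval: n = (z*σ/E)²

n = (1.96 × 14.6 / 1.5)²
  = (19.077333)²
  = 363.9446

Round up to the nearest whole number: n = 364

364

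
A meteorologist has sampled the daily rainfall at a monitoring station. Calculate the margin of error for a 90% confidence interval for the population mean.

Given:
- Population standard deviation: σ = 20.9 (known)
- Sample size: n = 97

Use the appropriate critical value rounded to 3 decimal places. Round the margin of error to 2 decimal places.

The population standard deviation σ is known, so use the z-interval margin of error formula.

For 90% confidence, z* = 1.645 (from standard normal table)

Margin of error formula for z-interval: E = z* × σ/√n

E = 1.645 × 20.9/√97
  = 1.645 × 2.122073
  = 3.4908

Rounded to 2 decimal places:

3.49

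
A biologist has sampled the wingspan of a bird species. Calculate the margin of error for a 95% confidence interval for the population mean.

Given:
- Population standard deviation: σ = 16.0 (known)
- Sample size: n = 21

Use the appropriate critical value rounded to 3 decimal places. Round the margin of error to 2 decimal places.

The population standard deviation σ is known, so use the z-interval margin of error formula.

For 95% confidence, z* = 1.96 (from standard normal table)

Margin of error formula for z-interval: E = z* × σ/√n

E = 1.96 × 16.0/√21
  = 1.96 × 3.491486
  = 6.8433

Rounded to 2 decimal places:

6.84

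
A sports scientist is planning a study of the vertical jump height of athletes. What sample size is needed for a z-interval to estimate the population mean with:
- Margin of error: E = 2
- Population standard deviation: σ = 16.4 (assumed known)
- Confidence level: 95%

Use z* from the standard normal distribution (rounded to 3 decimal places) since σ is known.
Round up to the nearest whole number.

Using z* since population σ is known (z-interval formula).

For 95% confidence, z* = 1.96 (from standard normal table)

Sample size formula for z-interval: n = (z*σ/E)²

n = (1.96 × 16.4 / 2)²
  = (16.072000)²
  = 258.3092

Round up to the nearest whole number: n = 259

259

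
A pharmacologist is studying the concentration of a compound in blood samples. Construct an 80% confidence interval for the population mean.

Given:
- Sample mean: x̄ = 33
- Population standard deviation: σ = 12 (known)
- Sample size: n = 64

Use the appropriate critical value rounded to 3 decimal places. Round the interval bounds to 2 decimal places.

The population standard deviation σ is known, so use a z-interval (standard normal critical value).

For 80% confidence, z* = 1.282 (from standard normal table)

Standard error: SE = σ/√n = 12/√64 = 1.500000

Margin of error: E = z* × SE = 1.282 × 1.500000 = 1.9230

Z-interval: x̄ ± E = 33 ± 1.9230 = (31.0770, 34.9230)

Rounded to 2 decimal places:

(31.08, 34.92)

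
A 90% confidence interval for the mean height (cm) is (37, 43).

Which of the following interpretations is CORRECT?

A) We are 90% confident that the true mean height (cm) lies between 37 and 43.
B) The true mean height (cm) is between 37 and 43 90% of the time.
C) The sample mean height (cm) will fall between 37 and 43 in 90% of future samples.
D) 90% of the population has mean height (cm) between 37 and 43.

A confidence interval represents our confidence in the procedure, not a probability statement about the parameter.

Key concept: If we repeated this sampling process many times and computed a 90% CI each time, about 90% of those intervals would contain the true population parameter.

For this specific interval (37, 43):
- Midpoint (point estimate): 40
- Margin of error: 3

The correct interpretation is the one stating confidence that the true parameter lies in the interval — option A.

A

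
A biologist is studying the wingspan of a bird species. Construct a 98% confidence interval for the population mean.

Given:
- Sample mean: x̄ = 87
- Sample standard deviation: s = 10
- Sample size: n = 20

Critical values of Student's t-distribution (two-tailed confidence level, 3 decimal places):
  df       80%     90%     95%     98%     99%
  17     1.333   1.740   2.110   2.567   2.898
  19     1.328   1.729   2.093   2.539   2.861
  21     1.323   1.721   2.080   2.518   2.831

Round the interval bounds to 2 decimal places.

The population standard deviation σ is unknown (only the sample standard deviation s is given), so use a t-interval with df = n - 1 = 20 - 1 = 19.

For 98% confidence with df = 19, t* = 2.539 (from t-table)

Standard error: SE = s/√n = 10/√20 = 2.236068

Margin of error: E = t* × SE = 2.539 × 2.236068 = 5.6774

T-interval: x̄ ± E = 87 ± 5.6774 = (81.3226, 92.6774)

Rounded to 2 decimal places:

(81.32, 92.68)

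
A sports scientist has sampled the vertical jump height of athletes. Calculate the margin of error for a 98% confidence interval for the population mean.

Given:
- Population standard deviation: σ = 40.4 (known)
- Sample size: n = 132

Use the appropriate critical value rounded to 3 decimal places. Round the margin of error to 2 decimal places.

The population standard deviation σ is known, so use the z-interval margin of error formula.

For 98% confidence, z* = 2.326 (from standard normal table)

Margin of error formula for z-interval: E = z* × σ/√n

E = 2.326 × 40.4/√132
  = 2.326 × 3.516369
  = 8.1791

Rounded to 2 decimal places:

8.18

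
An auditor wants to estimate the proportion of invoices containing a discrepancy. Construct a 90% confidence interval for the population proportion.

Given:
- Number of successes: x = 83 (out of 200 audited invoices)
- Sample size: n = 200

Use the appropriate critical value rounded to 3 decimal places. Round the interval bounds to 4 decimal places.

Sample proportion: p̂ = 83/200 = 0.415000

Check conditions for normal approximation:
  np̂ = 83 ≥ 10 ✓
  n(1-p̂) = 117 ≥ 10 ✓

The sample is large enough, so use a z-interval (normal approximation) for the proportion.

For 90% confidence, z* = 1.645 (from standard normal table)

Standard error: SE = √(p̂(1-p̂)/n) = √(0.415000×0.585000/200) = 0.03484071

Margin of error: E = z* × SE = 1.645 × 0.03484071 = 0.057313

Z-interval: p̂ ± E = 0.415000 ± 0.057313 = (0.357687, 0.472313)

Rounded to 4 decimal places:

(0.3577, 0.4723)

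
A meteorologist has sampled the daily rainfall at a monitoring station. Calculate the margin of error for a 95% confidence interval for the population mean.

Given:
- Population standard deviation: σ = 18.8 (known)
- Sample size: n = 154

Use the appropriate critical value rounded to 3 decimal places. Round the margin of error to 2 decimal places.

The population standard deviation σ is known, so use the z-interval margin of error formula.

For 95% confidence, z* = 1.96 (from standard normal table)

Margin of error formula for z-interval: E = z* × σ/√n

E = 1.96 × 18.8/√154
  = 1.96 × 1.514947
  = 2.9693

Rounded to 2 decimal places:

2.97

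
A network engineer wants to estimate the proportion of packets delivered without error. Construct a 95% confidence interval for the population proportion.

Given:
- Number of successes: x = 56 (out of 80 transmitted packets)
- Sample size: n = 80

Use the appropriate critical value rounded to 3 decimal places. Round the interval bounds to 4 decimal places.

Sample proportion: p̂ = 56/80 = 0.700000

Check conditions for normal approximation:
  np̂ = 56 ≥ 10 ✓
  n(1-p̂) = 24 ≥ 10 ✓

The sample is large enough, so use a z-interval (normal approximation) for the proportion.

For 95% confidence, z* = 1.96 (from standard normal table)

Standard error: SE = √(p̂(1-p̂)/n) = √(0.700000×0.300000/80) = 0.05123475

Margin of error: E = z* × SE = 1.96 × 0.05123475 = 0.100420

Z-interval: p̂ ± E = 0.700000 ± 0.100420 = (0.599580, 0.800420)

Rounded to 4 decimal places:

(0.5996, 0.8004)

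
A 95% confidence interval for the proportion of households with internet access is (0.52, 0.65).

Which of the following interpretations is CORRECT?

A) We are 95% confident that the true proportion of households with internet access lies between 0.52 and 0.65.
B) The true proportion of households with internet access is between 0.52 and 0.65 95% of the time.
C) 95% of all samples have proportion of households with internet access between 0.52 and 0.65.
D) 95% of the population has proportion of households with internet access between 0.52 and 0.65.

A confidence interval represents our confidence in the procedure, not a probability statement about the parameter.

Key concept: If we repeated this sampling process many times and computed a 95% CI each time, about 95% of those intervals would contain the true population parameter.

For this specific interval (0.52, 0.65):
- Midpoint (point estimate): 0.585
- Margin of error: 0.065

The correct interpretation is the one stating confidence that the true parameter lies in the interval — option A.

A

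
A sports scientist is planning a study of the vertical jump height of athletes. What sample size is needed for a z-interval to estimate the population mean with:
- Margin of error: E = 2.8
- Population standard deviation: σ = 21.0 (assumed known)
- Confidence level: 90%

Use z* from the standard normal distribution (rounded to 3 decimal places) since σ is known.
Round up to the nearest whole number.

Using z* since population σ is known (z-interval formula).

For 90% confidence, z* = 1.645 (from standard normal table)

Sample size formula for z-interval: n = (z*σ/E)²

n = (1.645 × 21.0 / 2.8)²
  = (12.337500)²
  = 152.2139

Round up to the nearest whole number: n = 153

153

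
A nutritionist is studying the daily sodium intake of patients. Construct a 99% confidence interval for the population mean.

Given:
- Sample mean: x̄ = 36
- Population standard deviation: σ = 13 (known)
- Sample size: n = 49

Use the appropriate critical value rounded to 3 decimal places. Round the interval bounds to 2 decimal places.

The population standard deviation σ is known, so use a z-interval (standard normal critical value).

For 99% confidence, z* = 2.576 (from standard normal table)

Standard error: SE = σ/√n = 13/√49 = 1.857143

Margin of error: E = z* × SE = 2.576 × 1.857143 = 4.7840

Z-interval: x̄ ± E = 36 ± 4.7840 = (31.2160, 40.7840)

Rounded to 2 decimal places:

(31.22, 40.78)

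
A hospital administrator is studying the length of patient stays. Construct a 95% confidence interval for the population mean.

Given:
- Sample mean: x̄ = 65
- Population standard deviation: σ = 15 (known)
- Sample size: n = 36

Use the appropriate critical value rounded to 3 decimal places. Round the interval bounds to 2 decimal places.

The population standard deviation σ is known, so use a z-interval (standard normal critical value).

For 95% confidence, z* = 1.96 (from standard normal table)

Standard error: SE = σ/√n = 15/√36 = 2.500000

Margin of error: E = z* × SE = 1.96 × 2.500000 = 4.9000

Z-interval: x̄ ± E = 65 ± 4.9000 = (60.1000, 69.9000)

Rounded to 2 decimal places:

(60.10, 69.90)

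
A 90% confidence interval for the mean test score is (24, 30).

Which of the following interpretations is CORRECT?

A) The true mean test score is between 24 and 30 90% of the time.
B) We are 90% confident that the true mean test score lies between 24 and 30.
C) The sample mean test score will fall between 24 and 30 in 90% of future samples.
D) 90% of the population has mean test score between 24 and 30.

A confidence interval represents our confidence in the procedure, not a probability statement about the parameter.

Key concept: If we repeated this sampling process many times and computed a 90% CI each time, about 90% of those intervals would contain the true population parameter.

For this specific interval (24, 30):
- Midpoint (point estimate): 27
- Margin of error: 3

The correct interpretation is the one stating confidence that the true parameter lies in the interval — option B.

B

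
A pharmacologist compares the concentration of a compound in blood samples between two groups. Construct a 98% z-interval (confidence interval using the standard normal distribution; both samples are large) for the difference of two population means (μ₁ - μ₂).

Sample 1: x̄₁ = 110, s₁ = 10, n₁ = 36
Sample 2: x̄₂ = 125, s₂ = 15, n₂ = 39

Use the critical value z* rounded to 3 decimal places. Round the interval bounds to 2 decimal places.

Both samples are large (n₁ = 36 ≥ 30, n₂ = 39 ≥ 30), so a z-interval for the difference of means applies.

Point estimate: x̄₁ - x̄₂ = 110 - 125 = -15

Standard error: SE = √(s₁²/n₁ + s₂²/n₂)
= √(10²/36 + 15²/39)
= √(2.777778 + 5.769231)
= 2.923527

For 98% confidence, z* = 2.326 (from standard normal table)
Margin of error: E = z* × SE = 2.326 × 2.923527 = 6.8001

Z-interval: (x̄₁ - x̄₂) ± E = -15 ± 6.8001 = (-21.8001, -8.1999)

Rounded to 2 decimal places:

(-21.80, -8.20)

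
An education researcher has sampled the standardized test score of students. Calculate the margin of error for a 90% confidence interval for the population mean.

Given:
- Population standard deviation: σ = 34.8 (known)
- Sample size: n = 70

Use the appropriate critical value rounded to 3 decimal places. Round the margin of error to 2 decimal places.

The population standard deviation σ is known, so use the z-interval margin of error formula.

For 90% confidence, z* = 1.645 (from standard normal table)

Margin of error formula for z-interval: E = z* × σ/√n

E = 1.645 × 34.8/√70
  = 1.645 × 4.159396
  = 6.8422

Rounded to 2 decimal places:

6.84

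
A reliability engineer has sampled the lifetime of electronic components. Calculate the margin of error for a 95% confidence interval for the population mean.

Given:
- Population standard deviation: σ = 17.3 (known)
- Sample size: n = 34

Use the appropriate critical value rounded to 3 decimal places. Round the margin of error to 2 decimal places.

The population standard deviation σ is known, so use the z-interval margin of error formula.

For 95% confidence, z* = 1.96 (from standard normal table)

Margin of error formula for z-interval: E = z* × σ/√n

E = 1.96 × 17.3/√34
  = 1.96 × 2.966926
  = 5.8152

Rounded to 2 decimal places:

5.82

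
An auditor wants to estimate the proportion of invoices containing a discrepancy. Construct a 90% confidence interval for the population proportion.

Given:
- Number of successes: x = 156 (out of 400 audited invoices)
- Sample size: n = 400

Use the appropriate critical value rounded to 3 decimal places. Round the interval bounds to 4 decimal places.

Sample proportion: p̂ = 156/400 = 0.390000

Check conditions for normal approximation:
  np̂ = 156 ≥ 10 ✓
  n(1-p̂) = 244 ≥ 10 ✓

The sample is large enough, so use a z-interval (normal approximation) for the proportion.

For 90% confidence, z* = 1.645 (from standard normal table)

Standard error: SE = √(p̂(1-p̂)/n) = √(0.390000×0.610000/400) = 0.02438750

Margin of error: E = z* × SE = 1.645 × 0.02438750 = 0.040117

Z-interval: p̂ ± E = 0.390000 ± 0.040117 = (0.349883, 0.430117)

Rounded to 4 decimal places:

(0.3499, 0.4301)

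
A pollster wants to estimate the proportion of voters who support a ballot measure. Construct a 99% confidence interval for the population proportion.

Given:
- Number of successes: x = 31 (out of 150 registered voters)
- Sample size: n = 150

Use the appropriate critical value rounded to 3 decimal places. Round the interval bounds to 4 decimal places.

Sample proportion: p̂ = 31/150 = 0.206667

Check conditions for normal approximation:
  np̂ = 31 ≥ 10 ✓
  n(1-p̂) = 119 ≥ 10 ✓

The sample is large enough, so use a z-interval (normal approximation) for the proportion.

For 99% confidence, z* = 2.576 (from standard normal table)

Standard error: SE = √(p̂(1-p̂)/n) = √(0.206667×0.793333/150) = 0.03306111

Margin of error: E = z* × SE = 2.576 × 0.03306111 = 0.085165

Z-interval: p̂ ± E = 0.206667 ± 0.085165 = (0.121501, 0.291832)

Rounded to 4 decimal places:

(0.1215, 0.2918)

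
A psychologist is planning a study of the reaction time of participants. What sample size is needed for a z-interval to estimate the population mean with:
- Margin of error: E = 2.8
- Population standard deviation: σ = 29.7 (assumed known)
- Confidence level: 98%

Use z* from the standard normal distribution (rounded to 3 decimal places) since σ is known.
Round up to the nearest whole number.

Using z* since population σ is known (z-interval formula).

For 98% confidence, z* = 2.326 (from standard normal table)

Sample size formula for z-interval: n = (z*σ/E)²

n = (2.326 × 29.7 / 2.8)²
  = (24.672214)²
  = 608.7182

Round up to the nearest whole number: n = 609

609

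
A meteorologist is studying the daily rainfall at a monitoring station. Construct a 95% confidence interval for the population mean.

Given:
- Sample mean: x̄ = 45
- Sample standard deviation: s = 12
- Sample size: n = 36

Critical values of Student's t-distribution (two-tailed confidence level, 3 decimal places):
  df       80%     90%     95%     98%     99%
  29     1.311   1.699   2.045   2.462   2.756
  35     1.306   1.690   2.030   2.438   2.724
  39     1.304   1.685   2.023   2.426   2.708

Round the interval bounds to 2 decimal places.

The population standard deviation σ is unknown (only the sample standard deviation s is given), so use a t-interval with df = n - 1 = 36 - 1 = 35.

For 95% confidence with df = 35, t* = 2.030 (from t-table)

Standard error: SE = s/√n = 12/√36 = 2.000000

Margin of error: E = t* × SE = 2.030 × 2.000000 = 4.0600

T-interval: x̄ ± E = 45 ± 4.0600 = (40.9400, 49.0600)

Rounded to 2 decimal places:

(40.94, 49.06)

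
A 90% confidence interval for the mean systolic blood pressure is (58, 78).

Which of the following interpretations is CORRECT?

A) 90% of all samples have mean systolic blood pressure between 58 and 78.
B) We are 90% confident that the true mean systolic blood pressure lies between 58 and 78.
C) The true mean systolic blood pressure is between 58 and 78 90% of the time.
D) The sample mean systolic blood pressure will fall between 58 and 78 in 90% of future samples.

A confidence interval represents our confidence in the procedure, not a probability statement about the parameter.

Key concept: If we repeated this sampling process many times and computed a 90% CI each time, about 90% of those intervals would contain the true population parameter.

For this specific interval (58, 78):
- Midpoint (point estimate): 68
- Margin of error: 10

The correct interpretation is the one stating confidence that the true parameter lies in the interval — option B.

B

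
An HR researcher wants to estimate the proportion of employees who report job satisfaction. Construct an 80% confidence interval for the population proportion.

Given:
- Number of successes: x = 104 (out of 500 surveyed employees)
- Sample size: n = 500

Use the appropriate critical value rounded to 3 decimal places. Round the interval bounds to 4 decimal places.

Sample proportion: p̂ = 104/500 = 0.208000

Check conditions for normal approximation:
  np̂ = 104 ≥ 10 ✓
  n(1-p̂) = 396 ≥ 10 ✓

The sample is large enough, so use a z-interval (normal approximation) for the proportion.

For 80% confidence, z* = 1.282 (from standard normal table)

Standard error: SE = √(p̂(1-p̂)/n) = √(0.208000×0.792000/500) = 0.01815136

Margin of error: E = z* × SE = 1.282 × 0.01815136 = 0.023270

Z-interval: p̂ ± E = 0.208000 ± 0.023270 = (0.184730, 0.231270)

Rounded to 4 decimal places:

(0.1847, 0.2313)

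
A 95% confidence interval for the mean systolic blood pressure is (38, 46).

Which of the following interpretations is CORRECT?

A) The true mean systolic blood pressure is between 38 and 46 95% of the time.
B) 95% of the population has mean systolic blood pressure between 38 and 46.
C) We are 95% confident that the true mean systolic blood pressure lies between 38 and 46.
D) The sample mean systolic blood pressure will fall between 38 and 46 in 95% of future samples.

A confidence interval represents our confidence in the procedure, not a probability statement about the parameter.

Key concept: If we repeated this sampling process many times and computed a 95% CI each time, about 95% of those intervals would contain the true population parameter.

For this specific interval (38, 46):
- Midpoint (point estimate): 42
- Margin of error: 4

The correct interpretation is the one stating confidence that the true parameter lies in the interval — option C.

C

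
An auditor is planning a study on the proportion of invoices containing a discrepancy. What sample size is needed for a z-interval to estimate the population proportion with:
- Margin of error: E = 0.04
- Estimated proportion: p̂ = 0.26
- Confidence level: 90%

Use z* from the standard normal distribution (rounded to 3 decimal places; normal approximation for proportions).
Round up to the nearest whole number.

Using z* for proportion z-interval (normal approximation).

For 90% confidence, z* = 1.645 (from standard normal table)

Sample size formula for proportion z-interval: n = z*²p̂(1-p̂)/E²

n = 1.645² × 0.26 × 0.74 / 0.04²
  = 2.706025 × 0.1924 / 0.0016
  = 325.3995

Round up to the nearest whole number: n = 326

326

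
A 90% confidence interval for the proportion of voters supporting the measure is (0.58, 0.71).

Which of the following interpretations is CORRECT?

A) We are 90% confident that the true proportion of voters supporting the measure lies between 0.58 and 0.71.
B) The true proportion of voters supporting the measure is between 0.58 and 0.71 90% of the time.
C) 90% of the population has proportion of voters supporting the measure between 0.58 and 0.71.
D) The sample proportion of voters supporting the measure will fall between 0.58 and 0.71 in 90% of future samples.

A confidence interval represents our confidence in the procedure, not a probability statement about the parameter.

Key concept: If we repeated this sampling process many times and computed a 90% CI each time, about 90% of those intervals would contain the true population parameter.

For this specific interval (0.58, 0.71):
- Midpoint (point estimate): 0.645
- Margin of error: 0.065

The correct interpretation is the one stating confidence that the true parameter lies in the interval — option A.

A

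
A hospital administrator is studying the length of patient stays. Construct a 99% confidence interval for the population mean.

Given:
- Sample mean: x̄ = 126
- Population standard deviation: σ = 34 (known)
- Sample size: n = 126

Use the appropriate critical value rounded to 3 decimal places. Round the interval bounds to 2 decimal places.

The population standard deviation σ is known, so use a z-interval (standard normal critical value).

For 99% confidence, z* = 2.576 (from standard normal table)

Standard error: SE = σ/√n = 34/√126 = 3.028961

Margin of error: E = z* × SE = 2.576 × 3.028961 = 7.8026

Z-interval: x̄ ± E = 126 ± 7.8026 = (118.1974, 133.8026)

Rounded to 2 decimal places:

(118.20, 133.80)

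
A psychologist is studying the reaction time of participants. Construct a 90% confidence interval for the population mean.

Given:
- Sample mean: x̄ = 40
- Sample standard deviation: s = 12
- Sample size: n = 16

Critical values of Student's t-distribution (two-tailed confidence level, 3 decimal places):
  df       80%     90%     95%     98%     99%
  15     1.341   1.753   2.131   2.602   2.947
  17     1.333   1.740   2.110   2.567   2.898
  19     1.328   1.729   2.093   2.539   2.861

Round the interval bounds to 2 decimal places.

The population standard deviation σ is unknown (only the sample standard deviation s is given), so use a t-interval with df = n - 1 = 16 - 1 = 15.

For 90% confidence with df = 15, t* = 1.753 (from t-table)

Standard error: SE = s/√n = 12/√16 = 3.000000

Margin of error: E = t* × SE = 1.753 × 3.000000 = 5.2590

T-interval: x̄ ± E = 40 ± 5.2590 = (34.7410, 45.2590)

Rounded to 2 decimal places:

(34.74, 45.26)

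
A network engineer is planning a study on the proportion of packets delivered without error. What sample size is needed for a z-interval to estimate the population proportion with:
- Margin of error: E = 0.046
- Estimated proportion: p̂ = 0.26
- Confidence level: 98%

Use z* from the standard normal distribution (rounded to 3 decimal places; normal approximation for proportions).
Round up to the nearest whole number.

Using z* for proportion z-interval (normal approximation).

For 98% confidence, z* = 2.326 (from standard normal table)

Sample size formula for proportion z-interval: n = z*²p̂(1-p̂)/E²

n = 2.326² × 0.26 × 0.74 / 0.046²
  = 5.410276 × 0.1924 / 0.002116
  = 491.9362

Round up to the nearest whole number: n = 492

492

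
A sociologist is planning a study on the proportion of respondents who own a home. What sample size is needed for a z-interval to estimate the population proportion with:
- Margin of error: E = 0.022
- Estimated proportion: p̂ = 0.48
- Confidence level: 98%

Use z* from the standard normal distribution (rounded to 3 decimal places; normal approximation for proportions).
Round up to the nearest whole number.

Using z* for proportion z-interval (normal approximation).

For 98% confidence, z* = 2.326 (from standard normal table)

Sample size formula for proportion z-interval: n = z*²p̂(1-p̂)/E²

n = 2.326² × 0.48 × 0.52 / 0.022²
  = 5.410276 × 0.2496 / 0.000484
  = 2790.0927

Round up to the nearest whole number: n = 2791

2791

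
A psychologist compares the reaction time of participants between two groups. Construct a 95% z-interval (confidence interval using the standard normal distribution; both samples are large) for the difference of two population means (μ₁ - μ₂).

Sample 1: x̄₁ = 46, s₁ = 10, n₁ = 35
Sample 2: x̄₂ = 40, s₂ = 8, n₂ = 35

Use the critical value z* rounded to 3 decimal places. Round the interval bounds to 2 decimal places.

Both samples are large (n₁ = 35 ≥ 30, n₂ = 35 ≥ 30), so a z-interval for the difference of means applies.

Point estimate: x̄₁ - x̄₂ = 46 - 40 = 6

Standard error: SE = √(s₁²/n₁ + s₂²/n₂)
= √(10²/35 + 8²/35)
= √(2.857143 + 1.828571)
= 2.164651

For 95% confidence, z* = 1.96 (from standard normal table)
Margin of error: E = z* × SE = 1.96 × 2.164651 = 4.2427

Z-interval: (x̄₁ - x̄₂) ± E = 6 ± 4.2427 = (1.7573, 10.2427)

Rounded to 2 decimal places:

(1.76, 10.24)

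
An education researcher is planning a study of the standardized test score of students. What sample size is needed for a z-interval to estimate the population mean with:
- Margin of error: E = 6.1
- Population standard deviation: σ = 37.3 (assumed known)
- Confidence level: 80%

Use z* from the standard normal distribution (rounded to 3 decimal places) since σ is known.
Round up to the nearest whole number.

Using z* since population σ is known (z-interval formula).

For 80% confidence, z* = 1.282 (from standard normal table)

Sample size formula for z-interval: n = (z*σ/E)²

n = (1.282 × 37.3 / 6.1)²
  = (7.839115)²
  = 61.4517

Round up to the nearest whole number: n = 62

62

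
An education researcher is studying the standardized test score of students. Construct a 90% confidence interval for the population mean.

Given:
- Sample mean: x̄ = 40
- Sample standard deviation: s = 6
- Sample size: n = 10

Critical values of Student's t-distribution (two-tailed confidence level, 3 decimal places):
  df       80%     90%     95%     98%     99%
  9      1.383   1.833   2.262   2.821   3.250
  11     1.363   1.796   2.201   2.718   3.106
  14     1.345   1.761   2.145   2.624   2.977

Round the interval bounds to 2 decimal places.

The population standard deviation σ is unknown (only the sample standard deviation s is given), so use a t-interval with df = n - 1 = 10 - 1 = 9.

For 90% confidence with df = 9, t* = 1.833 (from t-table)

Standard error: SE = s/√n = 6/√10 = 1.897367

Margin of error: E = t* × SE = 1.833 × 1.897367 = 3.4779

T-interval: x̄ ± E = 40 ± 3.4779 = (36.5221, 43.4779)

Rounded to 2 decimal places:

(36.52, 43.48)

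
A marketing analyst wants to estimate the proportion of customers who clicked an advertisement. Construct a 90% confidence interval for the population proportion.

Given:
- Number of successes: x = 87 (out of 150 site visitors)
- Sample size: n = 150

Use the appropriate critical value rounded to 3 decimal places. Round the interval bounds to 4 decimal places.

Sample proportion: p̂ = 87/150 = 0.580000

Check conditions for normal approximation:
  np̂ = 87 ≥ 10 ✓
  n(1-p̂) = 63 ≥ 10 ✓

The sample is large enough, so use a z-interval (normal approximation) for the proportion.

For 90% confidence, z* = 1.645 (from standard normal table)

Standard error: SE = √(p̂(1-p̂)/n) = √(0.580000×0.420000/150) = 0.04029888

Margin of error: E = z* × SE = 1.645 × 0.04029888 = 0.066292

Z-interval: p̂ ± E = 0.580000 ± 0.066292 = (0.513708, 0.646292)

Rounded to 4 decimal places:

(0.5137, 0.6463)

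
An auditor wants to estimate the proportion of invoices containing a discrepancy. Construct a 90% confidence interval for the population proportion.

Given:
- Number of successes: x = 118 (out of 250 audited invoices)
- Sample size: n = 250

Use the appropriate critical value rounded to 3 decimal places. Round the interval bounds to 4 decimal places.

Sample proportion: p̂ = 118/250 = 0.472000

Check conditions for normal approximation:
  np̂ = 118 ≥ 10 ✓
  n(1-p̂) = 132 ≥ 10 ✓

The sample is large enough, so use a z-interval (normal approximation) for the proportion.

For 90% confidence, z* = 1.645 (from standard normal table)

Standard error: SE = √(p̂(1-p̂)/n) = √(0.472000×0.528000/250) = 0.03157315

Margin of error: E = z* × SE = 1.645 × 0.03157315 = 0.051938

Z-interval: p̂ ± E = 0.472000 ± 0.051938 = (0.420062, 0.523938)

Rounded to 4 decimal places:

(0.4201, 0.5239)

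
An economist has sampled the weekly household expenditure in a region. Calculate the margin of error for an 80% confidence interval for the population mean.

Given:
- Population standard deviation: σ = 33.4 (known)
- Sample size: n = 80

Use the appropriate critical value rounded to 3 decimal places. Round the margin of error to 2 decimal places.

The population standard deviation σ is known, so use the z-interval margin of error formula.

For 80% confidence, z* = 1.282 (from standard normal table)

Margin of error formula for z-interval: E = z* × σ/√n

E = 1.282 × 33.4/√80
  = 1.282 × 3.734234
  = 4.7873

Rounded to 2 decimal places:

4.79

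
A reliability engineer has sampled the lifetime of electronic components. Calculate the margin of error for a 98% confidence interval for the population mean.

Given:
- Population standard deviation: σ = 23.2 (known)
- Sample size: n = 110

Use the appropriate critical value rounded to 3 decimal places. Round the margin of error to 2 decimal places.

The population standard deviation σ is known, so use the z-interval margin of error formula.

For 98% confidence, z* = 2.326 (from standard normal table)

Margin of error formula for z-interval: E = z* × σ/√n

E = 2.326 × 23.2/√110
  = 2.326 × 2.212033
  = 5.1452

Rounded to 2 decimal places:

5.15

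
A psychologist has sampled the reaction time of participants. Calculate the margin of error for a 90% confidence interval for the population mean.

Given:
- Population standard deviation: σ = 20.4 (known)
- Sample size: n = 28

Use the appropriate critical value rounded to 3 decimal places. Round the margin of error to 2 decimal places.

The population standard deviation σ is known, so use the z-interval margin of error formula.

For 90% confidence, z* = 1.645 (from standard normal table)

Margin of error formula for z-interval: E = z* × σ/√n

E = 1.645 × 20.4/√28
  = 1.645 × 3.855238
  = 6.3419

Rounded to 2 decimal places:

6.34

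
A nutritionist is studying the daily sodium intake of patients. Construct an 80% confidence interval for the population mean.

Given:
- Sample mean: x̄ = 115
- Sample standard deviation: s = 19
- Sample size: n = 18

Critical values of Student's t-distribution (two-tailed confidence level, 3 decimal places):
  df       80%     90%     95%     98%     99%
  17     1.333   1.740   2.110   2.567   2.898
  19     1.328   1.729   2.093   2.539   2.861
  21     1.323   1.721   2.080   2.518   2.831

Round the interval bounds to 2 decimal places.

The population standard deviation σ is unknown (only the sample standard deviation s is given), so use a t-interval with df = n - 1 = 18 - 1 = 17.

For 80% confidence with df = 17, t* = 1.333 (from t-table)

Standard error: SE = s/√n = 19/√18 = 4.478343

Margin of error: E = t* × SE = 1.333 × 4.478343 = 5.9696

T-interval: x̄ ± E = 115 ± 5.9696 = (109.0304, 120.9696)

Rounded to 2 decimal places:

(109.03, 120.97)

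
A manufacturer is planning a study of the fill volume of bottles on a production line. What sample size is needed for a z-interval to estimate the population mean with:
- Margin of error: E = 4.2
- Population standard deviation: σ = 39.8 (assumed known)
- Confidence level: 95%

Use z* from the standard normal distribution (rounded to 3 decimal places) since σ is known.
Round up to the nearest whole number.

Using z* since population σ is known (z-interval formula).

For 95% confidence, z* = 1.96 (from standard normal table)

Sample size formula for z-interval: n = (z*σ/E)²

n = (1.96 × 39.8 / 4.2)²
  = (18.573333)²
  = 344.9687

Round up to the nearest whole number: n = 345

345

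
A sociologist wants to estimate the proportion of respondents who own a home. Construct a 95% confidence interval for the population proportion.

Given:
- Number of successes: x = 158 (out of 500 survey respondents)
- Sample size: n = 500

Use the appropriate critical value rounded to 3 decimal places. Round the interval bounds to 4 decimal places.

Sample proportion: p̂ = 158/500 = 0.316000

Check conditions for normal approximation:
  np̂ = 158 ≥ 10 ✓
  n(1-p̂) = 342 ≥ 10 ✓

The sample is large enough, so use a z-interval (normal approximation) for the proportion.

For 95% confidence, z* = 1.96 (from standard normal table)

Standard error: SE = √(p̂(1-p̂)/n) = √(0.316000×0.684000/500) = 0.02079154

Margin of error: E = z* × SE = 1.96 × 0.02079154 = 0.040751

Z-interval: p̂ ± E = 0.316000 ± 0.040751 = (0.275249, 0.356751)

Rounded to 4 decimal places:

(0.2752, 0.3568)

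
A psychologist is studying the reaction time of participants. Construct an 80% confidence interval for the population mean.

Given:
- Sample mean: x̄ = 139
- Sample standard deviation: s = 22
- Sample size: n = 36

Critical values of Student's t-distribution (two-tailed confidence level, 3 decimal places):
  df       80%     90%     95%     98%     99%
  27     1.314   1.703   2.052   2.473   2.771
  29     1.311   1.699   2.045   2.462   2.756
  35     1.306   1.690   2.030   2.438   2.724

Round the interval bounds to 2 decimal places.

The population standard deviation σ is unknown (only the sample standard deviation s is given), so use a t-interval with df = n - 1 = 36 - 1 = 35.

For 80% confidence with df = 35, t* = 1.306 (from t-table)

Standard error: SE = s/√n = 22/√36 = 3.666667

Margin of error: E = t* × SE = 1.306 × 3.666667 = 4.7887

T-interval: x̄ ± E = 139 ± 4.7887 = (134.2113, 143.7887)

Rounded to 2 decimal places:

(134.21, 143.79)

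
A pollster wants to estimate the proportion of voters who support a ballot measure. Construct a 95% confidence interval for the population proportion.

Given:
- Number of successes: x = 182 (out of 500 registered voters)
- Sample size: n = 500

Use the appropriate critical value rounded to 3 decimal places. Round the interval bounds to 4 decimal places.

Sample proportion: p̂ = 182/500 = 0.364000

Check conditions for normal approximation:
  np̂ = 182 ≥ 10 ✓
  n(1-p̂) = 318 ≥ 10 ✓

The sample is large enough, so use a z-interval (normal approximation) for the proportion.

For 95% confidence, z* = 1.96 (from standard normal table)

Standard error: SE = √(p̂(1-p̂)/n) = √(0.364000×0.636000/500) = 0.02151762

Margin of error: E = z* × SE = 1.96 × 0.02151762 = 0.042175

Z-interval: p̂ ± E = 0.364000 ± 0.042175 = (0.321825, 0.406175)

Rounded to 4 decimal places:

(0.3218, 0.4062)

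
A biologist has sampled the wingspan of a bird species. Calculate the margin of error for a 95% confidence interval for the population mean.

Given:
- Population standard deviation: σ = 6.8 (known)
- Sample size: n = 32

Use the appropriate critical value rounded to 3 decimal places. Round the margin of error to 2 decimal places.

The population standard deviation σ is known, so use the z-interval margin of error formula.

For 95% confidence, z* = 1.96 (from standard normal table)

Margin of error formula for z-interval: E = z* × σ/√n

E = 1.96 × 6.8/√32
  = 1.96 × 1.202082
  = 2.3561

Rounded to 2 decimal places:

2.36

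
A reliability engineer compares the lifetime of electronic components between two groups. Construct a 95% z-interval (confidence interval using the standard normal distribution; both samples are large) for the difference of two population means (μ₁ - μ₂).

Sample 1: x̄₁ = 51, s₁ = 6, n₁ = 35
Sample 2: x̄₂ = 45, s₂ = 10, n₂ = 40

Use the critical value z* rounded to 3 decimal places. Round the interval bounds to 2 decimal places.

Both samples are large (n₁ = 35 ≥ 30, n₂ = 40 ≥ 30), so a z-interval for the difference of means applies.

Point estimate: x̄₁ - x̄₂ = 51 - 45 = 6

Standard error: SE = √(s₁²/n₁ + s₂²/n₂)
= √(6²/35 + 10²/40)
= √(1.028571 + 2.500000)
= 1.878449

For 95% confidence, z* = 1.96 (from standard normal table)
Margin of error: E = z* × SE = 1.96 × 1.878449 = 3.6818

Z-interval: (x̄₁ - x̄₂) ± E = 6 ± 3.6818 = (2.3182, 9.6818)

Rounded to 2 decimal places:

(2.32, 9.68)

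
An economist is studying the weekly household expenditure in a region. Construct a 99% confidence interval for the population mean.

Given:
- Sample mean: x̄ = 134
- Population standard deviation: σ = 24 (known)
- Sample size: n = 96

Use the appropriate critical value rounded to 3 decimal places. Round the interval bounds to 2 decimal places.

The population standard deviation σ is known, so use a z-interval (standard normal critical value).

For 99% confidence, z* = 2.576 (from standard normal table)

Standard error: SE = σ/√n = 24/√96 = 2.449490

Margin of error: E = z* × SE = 2.576 × 2.449490 = 6.3099

Z-interval: x̄ ± E = 134 ± 6.3099 = (127.6901, 140.3099)

Rounded to 2 decimal places:

(127.69, 140.31)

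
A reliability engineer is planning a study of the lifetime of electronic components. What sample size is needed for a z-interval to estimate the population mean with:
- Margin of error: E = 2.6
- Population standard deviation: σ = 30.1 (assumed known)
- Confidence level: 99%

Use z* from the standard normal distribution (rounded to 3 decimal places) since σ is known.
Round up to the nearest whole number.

Using z* since population σ is known (z-interval formula).

For 99% confidence, z* = 2.576 (from standard normal table)

Sample size formula for z-interval: n = (z*σ/E)²

n = (2.576 × 30.1 / 2.6)²
  = (29.822154)²
  = 889.3609

Round up to the nearest whole number: n = 890

890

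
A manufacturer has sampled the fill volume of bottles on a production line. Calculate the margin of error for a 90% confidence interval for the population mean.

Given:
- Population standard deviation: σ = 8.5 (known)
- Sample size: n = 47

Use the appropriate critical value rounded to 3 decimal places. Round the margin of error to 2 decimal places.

The population standard deviation σ is known, so use the z-interval margin of error formula.

For 90% confidence, z* = 1.645 (from standard normal table)

Margin of error formula for z-interval: E = z* × σ/√n

E = 1.645 × 8.5/√47
  = 1.645 × 1.239852
  = 2.0396

Rounded to 2 decimal places:

2.04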